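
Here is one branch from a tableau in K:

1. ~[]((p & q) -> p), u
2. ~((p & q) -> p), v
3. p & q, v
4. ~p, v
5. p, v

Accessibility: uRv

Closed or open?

Yes, closed

Both p and ~p appear at v.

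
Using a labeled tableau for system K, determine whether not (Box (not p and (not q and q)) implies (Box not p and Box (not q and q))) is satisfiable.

No, unsatisfiable

1. not (Box (not p and (not q and q)) implies (Box not p and Box (not q and q))), w0
2. Box (not p and (not q and q)), w0
3. not (Box not p and Box (not q and q)), w0
4. not Box (not q and q), w0
5. not (not q and q), w1
6. not p and (not q and q), w1
7. not p, w1
8. not q and q, w1
9. not q, w1
10. q, w1
Accessibility: w0Rw1
Branch closes: q and not q both at w1.
All branches of the tableau close; one closing branch shown above.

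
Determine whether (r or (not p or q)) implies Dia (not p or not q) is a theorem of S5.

Tableau for the negation not ((r or (not p or q)) implies Dia (not p or not q)):
1. not ((r or (not p or q)) implies Dia (not p or not q)), w0
2. r or (not p or q), w0
3. not Dia (not p or not q), w0
4. not (not p or not q), w0
5. p, w0
6. q, w0
7. not p or q, w0
Accessibility: w0Rw0
The negation has an open branch (countermodel exists).

Not valid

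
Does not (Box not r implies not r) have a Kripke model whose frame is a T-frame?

1. not (Box not r implies not r), u
2. Box not r, u
3. r, u
4. not r, u
Accessibility: uRu
Branch closes: r and not r both at u.
All branches of the tableau close; one closing branch shown above.

Unsatisfiable (every branch closes)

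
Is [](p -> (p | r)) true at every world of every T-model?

Tableau for the negation ~[](p -> (p | r)):
1. ~[](p -> (p | r)), w0
2. ~(p -> (p | r)), w1   [~[]-rule on 1: fresh world w1, w0Rw1]
3. p, w1   [~->-rule on 2]
4. ~(p | r), w1   [~->-rule on 2]
5. ~p, w1   [~|-rule on 4]
6. ~r, w1   [~|-rule on 4]
Accessibility: w0Rw0, w0Rw1, w1Rw1
Branch closes: p and ~p both at w1.
All branches of the negation close; one closing branch shown above.

Valid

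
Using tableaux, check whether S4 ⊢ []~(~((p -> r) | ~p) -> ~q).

Tableau for the negation ~[]~(~((p -> r) | ~p) -> ~q):
1. ~[]~(~((p -> r) | ~p) -> ~q), u
2. ~((p -> r) | ~p) -> ~q, v
3. ~q, v
Accessibility: uRu, uRv, vRv
The negation has an open branch (countermodel exists).

Not valid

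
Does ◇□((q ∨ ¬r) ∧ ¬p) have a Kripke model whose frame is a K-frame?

Satisfiable (open branch found)

1. ◇□((q ∨ ¬r) ∧ ¬p), 0
2. □((q ∨ ¬r) ∧ ¬p), 1
Accessibility: 0R1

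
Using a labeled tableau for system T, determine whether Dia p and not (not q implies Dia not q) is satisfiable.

1. Dia p and not (not q implies Dia not q), u
2. Dia p, u
3. not (not q implies Dia not q), u
4. not q, u
5. not Dia not q, u
6. q, u
Accessibility: uRu
Branch closes: q and not q both at u.
(One branch shown.) All branches close.

Unsatisfiable (every branch closes)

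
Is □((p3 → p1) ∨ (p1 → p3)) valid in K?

Tableau for the negation ¬□((p3 → p1) ∨ (p1 → p3)):
1. ¬□((p3 → p1) ∨ (p1 → p3)), u
2. ¬((p3 → p1) ∨ (p1 → p3)), v
3. ¬(p3 → p1), v
4. ¬(p1 → p3), v
5. p3, v
6. ¬p1, v
7. p1, v
8. ¬p3, v
Accessibility: uRv
Branch closes: p1 and ¬p1 both at v.
Every branch of the negation's tableau closes; the branch above is one of them.

Yes, valid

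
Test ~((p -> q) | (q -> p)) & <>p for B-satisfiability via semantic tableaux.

1. ~((p -> q) | (q -> p)) & <>p, u
2. ~((p -> q) | (q -> p)), u
3. <>p, u
4. ~(p -> q), u
5. ~(q -> p), u
6. p, u
7. ~q, u
8. q, u
9. ~p, u
Accessibility: uRu
Branch closes: q and ~q both at u.
Every branch closes; the branch above is one of them.

Unsatisfiable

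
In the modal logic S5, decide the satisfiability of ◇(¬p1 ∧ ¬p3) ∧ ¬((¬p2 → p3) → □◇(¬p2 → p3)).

1. ◇(¬p1 ∧ ¬p3) ∧ ¬((¬p2 → p3) → □◇(¬p2 → p3)), u
2. ◇(¬p1 ∧ ¬p3), u
3. ¬((¬p2 → p3) → □◇(¬p2 → p3)), u
4. ¬p2 → p3, u
5. ¬□◇(¬p2 → p3), u
6. p3, u
7. ¬p1 ∧ ¬p3, v
8. ¬p1, v
9. ¬p3, v
10. ¬◇(¬p2 → p3), w
11. ¬(¬p2 → p3), u
12. ¬p2, u
13. ¬p3, u
Accessibility: uRu, uRv, uRw, vRu, vRv, vRw, wRu, wRv, wRw
Branch closes: p3 and ¬p3 both at u.
Every branch closes; the branch above is one of them.

Unsatisfiable (every branch closes)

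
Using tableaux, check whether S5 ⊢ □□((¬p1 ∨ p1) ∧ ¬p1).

Tableau for the negation ¬□□((¬p1 ∨ p1) ∧ ¬p1):
1. ¬□□((¬p1 ∨ p1) ∧ ¬p1), 0
2. ¬□((¬p1 ∨ p1) ∧ ¬p1), 1   [¬□-rule on 1: fresh world 1, 0R1]
3. ¬((¬p1 ∨ p1) ∧ ¬p1), 2   [¬□-rule on 2: fresh world 2, 1R2]
4. p1, 2   [¬∧-rule on 3 (branches; this branch)]
Accessibility: 0R0, 0R1, 0R2, 1R0, 1R1, 1R2, 2R0, 2R1, 2R2
The negation has an open branch (countermodel exists).

Invalid (countermodel exists)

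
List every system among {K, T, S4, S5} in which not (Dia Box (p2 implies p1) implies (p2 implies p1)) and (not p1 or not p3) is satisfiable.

S5-tableau for the formula:
1. not (Dia Box (p2 implies p1) implies (p2 implies p1)) and (not p1 or not p3), u
2. not (Dia Box (p2 implies p1) implies (p2 implies p1)), u
3. not p1 or not p3, u
4. Dia Box (p2 implies p1), u
5. not (p2 implies p1), u
6. p2, u
7. not p1, u
8. not p3, u
9. Box (p2 implies p1), v
10. p2 implies p1, u
11. p2 implies p1, v
12. p1, u
Accessibility: uRu, uRv, vRu, vRv
Branch closes: p1 and not p1 both at u.
Every branch closes (one shown): unsatisfiable in S5.
S4-tableau for the formula:
1. not (Dia Box (p2 implies p1) implies (p2 implies p1)) and (not p1 or not p3), u
2. not (Dia Box (p2 implies p1) implies (p2 implies p1)), u
3. not p1 or not p3, u
4. Dia Box (p2 implies p1), u
5. not (p2 implies p1), u
6. p2, u
7. not p1, u
8. not p3, u
9. Box (p2 implies p1), v
10. p2 implies p1, v
11. p1, v
Accessibility: uRu, uRv, vRv
Complete open branch: satisfiable in S4, hence also in K, T (this S4-model is also a K-model and a T-model).

K, T, S4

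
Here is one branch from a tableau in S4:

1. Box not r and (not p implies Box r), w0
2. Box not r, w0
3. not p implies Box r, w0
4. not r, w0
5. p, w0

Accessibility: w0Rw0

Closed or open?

Open

There is no literal clash: for every atom and world, at most one sign appears.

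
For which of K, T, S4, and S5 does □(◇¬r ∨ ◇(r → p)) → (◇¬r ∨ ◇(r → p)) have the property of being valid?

T, S4, S5

T-tableau for the negation ¬(□(◇¬r ∨ ◇(r → p)) → (◇¬r ∨ ◇(r → p))):
1. ¬(□(◇¬r ∨ ◇(r → p)) → (◇¬r ∨ ◇(r → p))), w0
2. □(◇¬r ∨ ◇(r → p)), w0
3. ¬(◇¬r ∨ ◇(r → p)), w0
4. ¬◇¬r, w0
5. ¬◇(r → p), w0
6. ◇¬r ∨ ◇(r → p), w0
7. r, w0
8. ¬(r → p), w0
9. ¬p, w0
10. ◇(r → p), w0
11. r → p, w1
12. ◇¬r ∨ ◇(r → p), w1
13. r, w1
14. ¬(r → p), w1
15. ¬p, w1
16. p, w1
Accessibility: w0Rw0, w0Rw1, w1Rw1
Branch closes: p and ¬p both at w1.
Every branch closes (one shown): valid in T, hence also in S4, S5 (every theorem of T is a theorem of S4 and S5).
K-tableau for the negation ¬(□(◇¬r ∨ ◇(r → p)) → (◇¬r ∨ ◇(r → p))):
1. ¬(□(◇¬r ∨ ◇(r → p)) → (◇¬r ∨ ◇(r → p))), w0
2. □(◇¬r ∨ ◇(r → p)), w0
3. ¬(◇¬r ∨ ◇(r → p)), w0
4. ¬◇¬r, w0
5. ¬◇(r → p), w0
Complete open branch: countermodel on a K-frame, so not valid in K.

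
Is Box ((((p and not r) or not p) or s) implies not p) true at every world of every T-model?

No, not valid

Tableau for the negation not Box ((((p and not r) or not p) or s) implies not p):
1. not Box ((((p and not r) or not p) or s) implies not p), w0
2. not ((((p and not r) or not p) or s) implies not p), w1
3. ((p and not r) or not p) or s, w1
4. p, w1
5. s, w1
Accessibility: w0Rw0, w0Rw1, w1Rw1
The negation has an open branch (countermodel exists).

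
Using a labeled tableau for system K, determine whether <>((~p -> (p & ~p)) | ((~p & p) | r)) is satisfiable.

1. <>((~p -> (p & ~p)) | ((~p & p) | r)), w0
2. (~p -> (p & ~p)) | ((~p & p) | r), w1   [<>-rule on 1: fresh world w1, w0Rw1]
3. (~p & p) | r, w1   [|-rule on 2 (branches; this branch)]
4. r, w1   [|-rule on 3 (branches; this branch)]
Accessibility: w0Rw1

Yes, satisfiable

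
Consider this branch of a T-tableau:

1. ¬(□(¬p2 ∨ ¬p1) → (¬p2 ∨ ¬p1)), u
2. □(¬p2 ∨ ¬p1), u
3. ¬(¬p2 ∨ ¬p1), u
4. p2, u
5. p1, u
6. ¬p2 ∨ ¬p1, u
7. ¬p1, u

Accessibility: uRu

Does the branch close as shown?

Closed

Both p1 and ¬p1 appear at u.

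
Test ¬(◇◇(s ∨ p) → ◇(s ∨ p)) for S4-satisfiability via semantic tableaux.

Unsatisfiable

1. ¬(◇◇(s ∨ p) → ◇(s ∨ p)), 0
2. ◇◇(s ∨ p), 0
3. ¬◇(s ∨ p), 0
4. ¬(s ∨ p), 0
5. ¬s, 0
6. ¬p, 0
7. ◇(s ∨ p), 1
8. ¬(s ∨ p), 1
9. ¬s, 1
10. ¬p, 1
11. s ∨ p, 2
12. ¬(s ∨ p), 2
13. ¬s, 2
14. ¬p, 2
15. p, 2
Accessibility: 0R0, 0R1, 0R2, 1R1, 1R2, 2R2
Branch closes: p and ¬p both at 2.
(One branch shown.) All branches close.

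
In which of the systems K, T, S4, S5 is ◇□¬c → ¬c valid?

S5-tableau for the negation ¬(◇□¬c → ¬c):
1. ¬(◇□¬c → ¬c), w0
2. ◇□¬c, w0   [¬→-rule on 1]
3. c, w0   [¬→-rule on 1]
4. □¬c, w1   [◇-rule on 2: fresh world w1, w0Rw1]
5. ¬c, w0   [□-rule on 4 via w1Rw0]
Accessibility: w0Rw0, w0Rw1, w1Rw0, w1Rw1
Branch closes: c and ¬c both at w0.
Every branch closes (one shown): valid in S5.
S4-tableau for the negation ¬(◇□¬c → ¬c):
1. ¬(◇□¬c → ¬c), w0
2. ◇□¬c, w0   [¬→-rule on 1]
3. c, w0   [¬→-rule on 1]
4. □¬c, w1   [◇-rule on 2: fresh world w1, w0Rw1]
5. ¬c, w1   [□-rule on 4 via w1Rw1]
Accessibility: w0Rw0, w0Rw1, w1Rw1
Complete open branch: countermodel on an S4-frame, so not valid in S4, nor in K, T (the same frame is also a K-frame and a T-frame).

S5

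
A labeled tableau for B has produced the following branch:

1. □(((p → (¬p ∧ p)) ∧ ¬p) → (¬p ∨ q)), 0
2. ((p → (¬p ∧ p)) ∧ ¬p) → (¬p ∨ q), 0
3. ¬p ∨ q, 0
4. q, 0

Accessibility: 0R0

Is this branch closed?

There is no literal clash: for every atom and world, at most one sign appears.

No, open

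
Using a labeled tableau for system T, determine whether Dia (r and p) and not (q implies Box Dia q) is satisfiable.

1. Dia (r and p) and not (q implies Box Dia q), u
2. Dia (r and p), u
3. not (q implies Box Dia q), u
4. q, u
5. not Box Dia q, u
6. r and p, v
7. r, v
8. p, v
9. not Dia q, w
10. not q, w
Accessibility: uRu, uRv, uRw, vRv, wRw

Satisfiable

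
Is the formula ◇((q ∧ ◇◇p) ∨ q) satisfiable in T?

Satisfiable (open branch found)

1. ◇((q ∧ ◇◇p) ∨ q), w0
2. (q ∧ ◇◇p) ∨ q, w1
3. q, w1
Accessibility: w0Rw0, w0Rw1, w1Rw1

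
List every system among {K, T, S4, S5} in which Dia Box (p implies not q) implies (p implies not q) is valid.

S4-tableau for the negation not (Dia Box (p implies not q) implies (p implies not q)):
1. not (Dia Box (p implies not q) implies (p implies not q)), w0
2. Dia Box (p implies not q), w0
3. not (p implies not q), w0
4. p, w0
5. q, w0
6. Box (p implies not q), w1
7. p implies not q, w1
8. not q, w1
Accessibility: w0Rw0, w0Rw1, w1Rw1
Complete open branch: countermodel on an S4-frame, so not valid in S4, nor in K, T (the same frame is also a K-frame and a T-frame).
S5-tableau for the negation not (Dia Box (p implies not q) implies (p implies not q)):
1. not (Dia Box (p implies not q) implies (p implies not q)), w0
2. Dia Box (p implies not q), w0
3. not (p implies not q), w0
4. p, w0
5. q, w0
6. Box (p implies not q), w1
7. p implies not q, w0
8. p implies not q, w1
9. not q, w0
Accessibility: w0Rw0, w0Rw1, w1Rw0, w1Rw1
Branch closes: q and not q both at w0.
Every branch closes (one shown): valid in S5.

S5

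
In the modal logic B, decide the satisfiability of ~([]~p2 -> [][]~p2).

Satisfiable (open branch found)

1. ~([]~p2 -> [][]~p2), 0
2. []~p2, 0   [~->-rule on 1]
3. ~[][]~p2, 0   [~->-rule on 1]
4. ~p2, 0   [[]-rule on 2 via 0R0]
5. ~[]~p2, 1   [~[]-rule on 3: fresh world 1, 0R1]
6. ~p2, 1   [[]-rule on 2 via 0R1]
7. p2, 2   [~[]-rule on 5: fresh world 2, 1R2]
Accessibility: 0R0, 0R1, 1R0, 1R1, 1R2, 2R1, 2R2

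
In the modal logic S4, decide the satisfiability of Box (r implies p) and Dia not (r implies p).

1. Box (r implies p) and Dia not (r implies p), u
2. Box (r implies p), u   [and-rule on 1]
3. Dia not (r implies p), u   [and-rule on 1]
4. r implies p, u   [Box-rule on 2 via uRu]
5. p, u   [implies-rule on 4 (branches; this branch)]
6. not (r implies p), v   [Dia-rule on 3: fresh world v, uRv]
7. r, v   [neg-implies-rule on 6]
8. not p, v   [neg-implies-rule on 6]
9. r implies p, v   [Box-rule on 2 via uRv]
10. p, v   [implies-rule on 9 (branches; this branch)]
Accessibility: uRu, uRv, vRv
Branch closes: p and not p both at v.
All branches of the tableau close; one closing branch shown above.

No, unsatisfiable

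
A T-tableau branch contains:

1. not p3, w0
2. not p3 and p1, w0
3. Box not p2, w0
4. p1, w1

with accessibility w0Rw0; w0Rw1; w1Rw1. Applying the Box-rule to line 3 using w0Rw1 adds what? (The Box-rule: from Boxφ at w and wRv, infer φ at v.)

not p2, w1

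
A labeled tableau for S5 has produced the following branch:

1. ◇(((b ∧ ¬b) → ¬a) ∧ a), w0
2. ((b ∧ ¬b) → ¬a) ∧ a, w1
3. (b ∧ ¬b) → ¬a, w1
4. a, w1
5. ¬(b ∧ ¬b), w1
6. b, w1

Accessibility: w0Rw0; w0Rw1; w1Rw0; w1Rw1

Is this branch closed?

There is no literal clash: for every atom and world, at most one sign appears.

No, open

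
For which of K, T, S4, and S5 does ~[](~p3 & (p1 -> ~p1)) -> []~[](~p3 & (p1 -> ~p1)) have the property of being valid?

S5

S5-tableau for the negation ~(~[](~p3 & (p1 -> ~p1)) -> []~[](~p3 & (p1 -> ~p1))):
1. ~(~[](~p3 & (p1 -> ~p1)) -> []~[](~p3 & (p1 -> ~p1))), 0
2. ~[](~p3 & (p1 -> ~p1)), 0   [~->-rule on 1]
3. ~[]~[](~p3 & (p1 -> ~p1)), 0   [~->-rule on 1]
4. ~(~p3 & (p1 -> ~p1)), 1   [~[]-rule on 2: fresh world 1, 0R1]
5. ~(p1 -> ~p1), 1   [~&-rule on 4 (branches; this branch)]
6. p1, 1   [~->-rule on 5]
7. [](~p3 & (p1 -> ~p1)), 2   [~[]-rule on 3: fresh world 2, 0R2]
8. ~p3 & (p1 -> ~p1), 0   [[]-rule on 7 via 2R0]
9. ~p3, 0   [&-rule on 8]
10. p1 -> ~p1, 0   [&-rule on 8]
11. ~p3 & (p1 -> ~p1), 1   [[]-rule on 7 via 2R1]
12. ~p3, 1   [&-rule on 11]
13. p1 -> ~p1, 1   [&-rule on 11]
14. ~p3 & (p1 -> ~p1), 2   [[]-rule on 7 via 2R2]
15. ~p3, 2   [&-rule on 14]
16. p1 -> ~p1, 2   [&-rule on 14]
17. ~p1, 0   [->-rule on 10 (branches; this branch)]
18. ~p1, 1   [->-rule on 13 (branches; this branch)]
Accessibility: 0R0, 0R1, 0R2, 1R0, 1R1, 1R2, 2R0, 2R1, 2R2
Branch closes: p1 and ~p1 both at 1.
Every branch closes (one shown): valid in S5.
S4-tableau for the negation ~(~[](~p3 & (p1 -> ~p1)) -> []~[](~p3 & (p1 -> ~p1))):
1. ~(~[](~p3 & (p1 -> ~p1)) -> []~[](~p3 & (p1 -> ~p1))), 0
2. ~[](~p3 & (p1 -> ~p1)), 0   [~->-rule on 1]
3. ~[]~[](~p3 & (p1 -> ~p1)), 0   [~->-rule on 1]
4. ~(~p3 & (p1 -> ~p1)), 1   [~[]-rule on 2: fresh world 1, 0R1]
5. ~(p1 -> ~p1), 1   [~&-rule on 4 (branches; this branch)]
6. p1, 1   [~->-rule on 5]
7. [](~p3 & (p1 -> ~p1)), 2   [~[]-rule on 3: fresh world 2, 0R2]
8. ~p3 & (p1 -> ~p1), 2   [[]-rule on 7 via 2R2]
9. ~p3, 2   [&-rule on 8]
10. p1 -> ~p1, 2   [&-rule on 8]
11. ~p1, 2   [->-rule on 10 (branches; this branch)]
Accessibility: 0R0, 0R1, 0R2, 1R1, 2R2
Complete open branch: countermodel on an S4-frame, so not valid in S4, nor in K, T (the same frame is also a K-frame and a T-frame).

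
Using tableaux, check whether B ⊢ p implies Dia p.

Tableau for the negation not (p implies Dia p):
1. not (p implies Dia p), 0
2. p, 0
3. not Dia p, 0
4. not p, 0
Accessibility: 0R0
Branch closes: p and not p both at 0.
All branches of the negation close; one closing branch shown above.

Valid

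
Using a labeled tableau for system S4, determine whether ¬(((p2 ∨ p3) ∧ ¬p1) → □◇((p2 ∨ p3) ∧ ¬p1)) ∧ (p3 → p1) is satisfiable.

1. ¬(((p2 ∨ p3) ∧ ¬p1) → □◇((p2 ∨ p3) ∧ ¬p1)) ∧ (p3 → p1), u
2. ¬(((p2 ∨ p3) ∧ ¬p1) → □◇((p2 ∨ p3) ∧ ¬p1)), u   [∧-rule on 1]
3. p3 → p1, u   [∧-rule on 1]
4. (p2 ∨ p3) ∧ ¬p1, u   [¬→-rule on 2]
5. ¬□◇((p2 ∨ p3) ∧ ¬p1), u   [¬→-rule on 2]
6. p2 ∨ p3, u   [∧-rule on 4]
7. ¬p1, u   [∧-rule on 4]
8. ¬p3, u   [→-rule on 3 (branches; this branch)]
9. p2, u   [∨-rule on 6 (branches; this branch)]
10. ¬◇((p2 ∨ p3) ∧ ¬p1), v   [¬□-rule on 5: fresh world v, uRv]
11. ¬((p2 ∨ p3) ∧ ¬p1), v   [¬◇-rule on 10 via vRv]
12. p1, v   [¬∧-rule on 11 (branches; this branch)]
Accessibility: uRu, uRv, vRv

Satisfiable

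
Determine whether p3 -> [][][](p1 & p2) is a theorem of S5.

No, not valid

Tableau for the negation ~(p3 -> [][][](p1 & p2)):
1. ~(p3 -> [][][](p1 & p2)), u
2. p3, u
3. ~[][][](p1 & p2), u
4. ~[][](p1 & p2), v
5. ~[](p1 & p2), w
6. ~(p1 & p2), x
7. ~p2, x
Accessibility: uRu, uRv, uRw, uRx, vRu, vRv, vRw, vRx, wRu, wRv, wRw, wRx, xRu, xRv, xRw, xRx
The negation has an open branch (countermodel exists).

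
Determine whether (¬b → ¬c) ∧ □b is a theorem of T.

Not valid

Tableau for the negation ¬((¬b → ¬c) ∧ □b):
1. ¬((¬b → ¬c) ∧ □b), u
2. ¬□b, u   [¬∧-rule on 1 (branches; this branch)]
3. ¬b, v   [¬□-rule on 2: fresh world v, uRv]
Accessibility: uRu, uRv, vRv
The negation has an open branch (countermodel exists).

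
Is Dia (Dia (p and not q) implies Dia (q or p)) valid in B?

Valid

Tableau for the negation not Dia (Dia (p and not q) implies Dia (q or p)):
1. not Dia (Dia (p and not q) implies Dia (q or p)), u
2. not (Dia (p and not q) implies Dia (q or p)), u
3. Dia (p and not q), u
4. not Dia (q or p), u
5. not (q or p), u
6. not q, u
7. not p, u
8. p and not q, v
9. p, v
10. not q, v
11. not (Dia (p and not q) implies Dia (q or p)), v
12. Dia (p and not q), v
13. not Dia (q or p), v
14. not (q or p), v
15. not p, v
Accessibility: uRu, uRv, vRu, vRv
Branch closes: p and not p both at v.
Every branch of the negation's tableau closes; the branch above is one of them.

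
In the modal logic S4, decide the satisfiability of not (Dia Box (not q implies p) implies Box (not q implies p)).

Yes, satisfiable

1. not (Dia Box (not q implies p) implies Box (not q implies p)), w0
2. Dia Box (not q implies p), w0
3. not Box (not q implies p), w0
4. Box (not q implies p), w1
5. not q implies p, w1
6. p, w1
7. not (not q implies p), w2
8. not q, w2
9. not p, w2
Accessibility: w0Rw0, w0Rw1, w0Rw2, w1Rw1, w2Rw2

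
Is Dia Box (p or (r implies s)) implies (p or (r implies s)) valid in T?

Tableau for the negation not (Dia Box (p or (r implies s)) implies (p or (r implies s))):
1. not (Dia Box (p or (r implies s)) implies (p or (r implies s))), w0
2. Dia Box (p or (r implies s)), w0
3. not (p or (r implies s)), w0
4. not p, w0
5. not (r implies s), w0
6. r, w0
7. not s, w0
8. Box (p or (r implies s)), w1
9. p or (r implies s), w1
10. r implies s, w1
11. s, w1
Accessibility: w0Rw0, w0Rw1, w1Rw1
The negation has an open branch (countermodel exists).

No, not valid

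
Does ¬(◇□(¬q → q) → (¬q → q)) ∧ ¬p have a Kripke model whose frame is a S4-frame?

1. ¬(◇□(¬q → q) → (¬q → q)) ∧ ¬p, u
2. ¬(◇□(¬q → q) → (¬q → q)), u   [∧-rule on 1]
3. ¬p, u   [∧-rule on 1]
4. ◇□(¬q → q), u   [¬→-rule on 2]
5. ¬(¬q → q), u   [¬→-rule on 2]
6. ¬q, u   [¬→-rule on 5]
7. □(¬q → q), v   [◇-rule on 4: fresh world v, uRv]
8. ¬q → q, v   [□-rule on 7 via vRv]
9. q, v   [→-rule on 8 (branches; this branch)]
Accessibility: uRu, uRv, vRv

Satisfiable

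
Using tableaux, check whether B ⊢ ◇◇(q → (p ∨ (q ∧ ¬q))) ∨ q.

Valid

Tableau for the negation ¬(◇◇(q → (p ∨ (q ∧ ¬q))) ∨ q):
1. ¬(◇◇(q → (p ∨ (q ∧ ¬q))) ∨ q), u
2. ¬◇◇(q → (p ∨ (q ∧ ¬q))), u   [¬∨-rule on 1]
3. ¬q, u   [¬∨-rule on 1]
4. ¬◇(q → (p ∨ (q ∧ ¬q))), u   [¬◇-rule on 2 via uRu]
5. ¬(q → (p ∨ (q ∧ ¬q))), u   [¬◇-rule on 4 via uRu]
6. q, u   [¬→-rule on 5]
7. ¬(p ∨ (q ∧ ¬q)), u   [¬→-rule on 5]
Accessibility: uRu
Branch closes: q and ¬q both at u.
Every branch of the negation's tableau closes; the branch above is one of them.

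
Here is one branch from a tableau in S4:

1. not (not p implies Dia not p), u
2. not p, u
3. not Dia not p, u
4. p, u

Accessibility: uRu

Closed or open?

Yes, closed

Both p and not p appear at u.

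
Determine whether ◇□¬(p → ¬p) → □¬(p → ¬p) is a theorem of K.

Tableau for the negation ¬(◇□¬(p → ¬p) → □¬(p → ¬p)):
1. ¬(◇□¬(p → ¬p) → □¬(p → ¬p)), u
2. ◇□¬(p → ¬p), u
3. ¬□¬(p → ¬p), u
4. □¬(p → ¬p), v
5. p → ¬p, w
6. ¬p, w
Accessibility: uRv, uRw
The negation has an open branch (countermodel exists).

No, not valid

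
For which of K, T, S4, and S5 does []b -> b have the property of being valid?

T, S4, S5

T-tableau for the negation ~([]b -> b):
1. ~([]b -> b), u
2. []b, u   [~->-rule on 1]
3. ~b, u   [~->-rule on 1]
4. b, u   [[]-rule on 2 via uRu]
Accessibility: uRu
Branch closes: b and ~b both at u.
Every branch closes (one shown): valid in T, hence also in S4, S5 (every theorem of T is a theorem of S4 and S5).
K-tableau for the negation ~([]b -> b):
1. ~([]b -> b), u
2. []b, u   [~->-rule on 1]
3. ~b, u   [~->-rule on 1]
Complete open branch: countermodel on a K-frame, so not valid in K.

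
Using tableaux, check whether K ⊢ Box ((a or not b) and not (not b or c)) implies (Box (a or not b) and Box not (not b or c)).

Tableau for the negation not (Box ((a or not b) and not (not b or c)) implies (Box (a or not b) and Box not (not b or c))):
1. not (Box ((a or not b) and not (not b or c)) implies (Box (a or not b) and Box not (not b or c))), u
2. Box ((a or not b) and not (not b or c)), u   [neg-implies-rule on 1]
3. not (Box (a or not b) and Box not (not b or c)), u   [neg-implies-rule on 1]
4. not Box (a or not b), u   [neg-and-rule on 3 (branches; this branch)]
5. not (a or not b), v   [neg-Box-rule on 4: fresh world v, uRv]
6. not a, v   [neg-or-rule on 5]
7. b, v   [neg-or-rule on 5]
8. (a or not b) and not (not b or c), v   [Box-rule on 2 via uRv]
9. a or not b, v   [and-rule on 8]
10. not (not b or c), v   [and-rule on 8]
11. not c, v   [neg-or-rule on 10]
12. not b, v   [or-rule on 9 (branches; this branch)]
Accessibility: uRv
Branch closes: b and not b both at v.
Every branch of the negation's tableau closes; the branch above is one of them.

Valid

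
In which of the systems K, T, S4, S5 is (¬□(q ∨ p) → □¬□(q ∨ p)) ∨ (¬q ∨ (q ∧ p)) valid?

S5

S5-tableau for the negation ¬((¬□(q ∨ p) → □¬□(q ∨ p)) ∨ (¬q ∨ (q ∧ p))):
1. ¬((¬□(q ∨ p) → □¬□(q ∨ p)) ∨ (¬q ∨ (q ∧ p))), w0
2. ¬(¬□(q ∨ p) → □¬□(q ∨ p)), w0
3. ¬(¬q ∨ (q ∧ p)), w0
4. ¬□(q ∨ p), w0
5. ¬□¬□(q ∨ p), w0
6. q, w0
7. ¬(q ∧ p), w0
8. ¬p, w0
9. ¬(q ∨ p), w1
10. ¬q, w1
11. ¬p, w1
12. □(q ∨ p), w2
13. q ∨ p, w0
14. q ∨ p, w1
15. q ∨ p, w2
16. p, w1
Accessibility: w0Rw0, w0Rw1, w0Rw2, w1Rw0, w1Rw1, w1Rw2, w2Rw0, w2Rw1, w2Rw2
Branch closes: p and ¬p both at w1.
Every branch closes (one shown): valid in S5.
S4-tableau for the negation ¬((¬□(q ∨ p) → □¬□(q ∨ p)) ∨ (¬q ∨ (q ∧ p))):
1. ¬((¬□(q ∨ p) → □¬□(q ∨ p)) ∨ (¬q ∨ (q ∧ p))), w0
2. ¬(¬□(q ∨ p) → □¬□(q ∨ p)), w0
3. ¬(¬q ∨ (q ∧ p)), w0
4. ¬□(q ∨ p), w0
5. ¬□¬□(q ∨ p), w0
6. q, w0
7. ¬(q ∧ p), w0
8. ¬p, w0
9. ¬(q ∨ p), w1
10. ¬q, w1
11. ¬p, w1
12. □(q ∨ p), w2
13. q ∨ p, w2
14. p, w2
Accessibility: w0Rw0, w0Rw1, w0Rw2, w1Rw1, w2Rw2
Complete open branch: countermodel on an S4-frame, so not valid in S4, nor in K, T (the same frame is also a K-frame and a T-frame).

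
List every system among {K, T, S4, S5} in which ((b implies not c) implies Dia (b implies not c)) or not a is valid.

T, S4, S5

K-tableau for the negation not (((b implies not c) implies Dia (b implies not c)) or not a):
1. not (((b implies not c) implies Dia (b implies not c)) or not a), 0
2. not ((b implies not c) implies Dia (b implies not c)), 0
3. a, 0
4. b implies not c, 0
5. not Dia (b implies not c), 0
6. not c, 0
Complete open branch: countermodel on a K-frame, so not valid in K.
T-tableau for the negation not (((b implies not c) implies Dia (b implies not c)) or not a):
1. not (((b implies not c) implies Dia (b implies not c)) or not a), 0
2. not ((b implies not c) implies Dia (b implies not c)), 0
3. a, 0
4. b implies not c, 0
5. not Dia (b implies not c), 0
6. not (b implies not c), 0
7. b, 0
8. c, 0
9. not c, 0
Accessibility: 0R0
Branch closes: c and not c both at 0.
Every branch closes (one shown): valid in T, hence also in S4, S5 (every theorem of T is a theorem of S4 and S5).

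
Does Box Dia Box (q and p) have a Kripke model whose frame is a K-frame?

1. Box Dia Box (q and p), u

Satisfiable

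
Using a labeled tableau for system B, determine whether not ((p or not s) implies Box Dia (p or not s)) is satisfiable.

Unsatisfiable (every branch closes)

1. not ((p or not s) implies Box Dia (p or not s)), u
2. p or not s, u
3. not Box Dia (p or not s), u
4. not s, u
5. not Dia (p or not s), v
6. not (p or not s), u
7. not p, u
8. s, u
Accessibility: uRu, uRv, vRu, vRv
Branch closes: s and not s both at u.
(One branch shown.) All branches close.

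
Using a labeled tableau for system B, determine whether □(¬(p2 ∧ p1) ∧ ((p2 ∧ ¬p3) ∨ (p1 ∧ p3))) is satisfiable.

1. □(¬(p2 ∧ p1) ∧ ((p2 ∧ ¬p3) ∨ (p1 ∧ p3))), 0
2. ¬(p2 ∧ p1) ∧ ((p2 ∧ ¬p3) ∨ (p1 ∧ p3)), 0   [□-rule on 1 via 0R0]
3. ¬(p2 ∧ p1), 0   [∧-rule on 2]
4. (p2 ∧ ¬p3) ∨ (p1 ∧ p3), 0   [∧-rule on 2]
5. ¬p1, 0   [¬∧-rule on 3 (branches; this branch)]
6. p2 ∧ ¬p3, 0   [∨-rule on 4 (branches; this branch)]
7. p2, 0   [∧-rule on 6]
8. ¬p3, 0   [∧-rule on 6]
Accessibility: 0R0

Satisfiable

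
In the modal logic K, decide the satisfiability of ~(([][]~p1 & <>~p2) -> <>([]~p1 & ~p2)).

Unsatisfiable

1. ~(([][]~p1 & <>~p2) -> <>([]~p1 & ~p2)), w0
2. [][]~p1 & <>~p2, w0
3. ~<>([]~p1 & ~p2), w0
4. [][]~p1, w0
5. <>~p2, w0
6. ~p2, w1
7. ~([]~p1 & ~p2), w1
8. []~p1, w1
9. ~[]~p1, w1
10. p1, w2
11. ~p1, w2
Accessibility: w0Rw1, w1Rw2
Branch closes: p1 and ~p1 both at w2.
(One branch shown.) All branches close.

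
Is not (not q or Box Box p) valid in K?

Tableau for the negation not q or Box Box p:
1. not q or Box Box p, 0
2. Box Box p, 0
The negation has an open branch (countermodel exists).

Not valid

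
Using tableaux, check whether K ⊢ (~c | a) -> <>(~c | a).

Tableau for the negation ~((~c | a) -> <>(~c | a)):
1. ~((~c | a) -> <>(~c | a)), 0
2. ~c | a, 0
3. ~<>(~c | a), 0
4. a, 0
The negation has an open branch (countermodel exists).

Invalid (countermodel exists)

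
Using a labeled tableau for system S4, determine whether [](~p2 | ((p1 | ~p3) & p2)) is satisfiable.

Yes, satisfiable

1. [](~p2 | ((p1 | ~p3) & p2)), 0
2. ~p2 | ((p1 | ~p3) & p2), 0
3. (p1 | ~p3) & p2, 0
4. p1 | ~p3, 0
5. p2, 0
6. ~p3, 0
Accessibility: 0R0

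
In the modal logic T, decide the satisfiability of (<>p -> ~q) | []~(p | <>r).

1. (<>p -> ~q) | []~(p | <>r), w0
2. []~(p | <>r), w0
3. ~(p | <>r), w0
4. ~p, w0
5. ~<>r, w0
6. ~r, w0
Accessibility: w0Rw0

Satisfiable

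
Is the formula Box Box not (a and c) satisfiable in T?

Yes, satisfiable

1. Box Box not (a and c), w0
2. Box not (a and c), w0
3. not (a and c), w0
4. not c, w0
Accessibility: w0Rw0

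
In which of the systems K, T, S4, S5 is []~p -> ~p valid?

T, S4, S5

T-tableau for the negation ~([]~p -> ~p):
1. ~([]~p -> ~p), u
2. []~p, u
3. p, u
4. ~p, u
Accessibility: uRu
Branch closes: p and ~p both at u.
Every branch closes (one shown): valid in T, hence also in S4, S5 (every theorem of T is a theorem of S4 and S5).
K-tableau for the negation ~([]~p -> ~p):
1. ~([]~p -> ~p), u
2. []~p, u
3. p, u
Complete open branch: countermodel on a K-frame, so not valid in K.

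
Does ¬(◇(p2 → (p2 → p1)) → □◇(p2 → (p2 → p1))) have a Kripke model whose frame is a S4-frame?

Satisfiable (open branch found)

1. ¬(◇(p2 → (p2 → p1)) → □◇(p2 → (p2 → p1))), 0
2. ◇(p2 → (p2 → p1)), 0
3. ¬□◇(p2 → (p2 → p1)), 0
4. p2 → (p2 → p1), 1
5. p2 → p1, 1
6. p1, 1
7. ¬◇(p2 → (p2 → p1)), 2
8. ¬(p2 → (p2 → p1)), 2
9. p2, 2
10. ¬(p2 → p1), 2
11. ¬p1, 2
Accessibility: 0R0, 0R1, 0R2, 1R1, 2R2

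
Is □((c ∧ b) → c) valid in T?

Yes, valid

Tableau for the negation ¬□((c ∧ b) → c):
1. ¬□((c ∧ b) → c), 0
2. ¬((c ∧ b) → c), 1   [¬□-rule on 1: fresh world 1, 0R1]
3. c ∧ b, 1   [¬→-rule on 2]
4. ¬c, 1   [¬→-rule on 2]
5. c, 1   [∧-rule on 3]
6. b, 1   [∧-rule on 3]
Accessibility: 0R0, 0R1, 1R1
Branch closes: c and ¬c both at 1.
Every branch of the negation's tableau closes; the branch above is one of them.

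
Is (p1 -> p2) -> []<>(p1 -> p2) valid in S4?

Tableau for the negation ~((p1 -> p2) -> []<>(p1 -> p2)):
1. ~((p1 -> p2) -> []<>(p1 -> p2)), u
2. p1 -> p2, u
3. ~[]<>(p1 -> p2), u
4. p2, u
5. ~<>(p1 -> p2), v
6. ~(p1 -> p2), v
7. p1, v
8. ~p2, v
Accessibility: uRu, uRv, vRv
The negation has an open branch (countermodel exists).

Not valid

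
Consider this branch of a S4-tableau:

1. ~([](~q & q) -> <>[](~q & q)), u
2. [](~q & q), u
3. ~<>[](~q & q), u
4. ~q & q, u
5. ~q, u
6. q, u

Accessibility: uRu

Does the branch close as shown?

Closed

Both q and ~q appear at u.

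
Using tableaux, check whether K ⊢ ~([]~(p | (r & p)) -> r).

Not valid

Tableau for the negation []~(p | (r & p)) -> r:
1. []~(p | (r & p)) -> r, 0
2. r, 0
The negation has an open branch (countermodel exists).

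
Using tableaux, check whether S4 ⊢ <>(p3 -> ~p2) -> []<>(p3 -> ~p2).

Tableau for the negation ~(<>(p3 -> ~p2) -> []<>(p3 -> ~p2)):
1. ~(<>(p3 -> ~p2) -> []<>(p3 -> ~p2)), u
2. <>(p3 -> ~p2), u
3. ~[]<>(p3 -> ~p2), u
4. p3 -> ~p2, v
5. ~p2, v
6. ~<>(p3 -> ~p2), w
7. ~(p3 -> ~p2), w
8. p3, w
9. p2, w
Accessibility: uRu, uRv, uRw, vRv, wRw
The negation has an open branch (countermodel exists).

Not valid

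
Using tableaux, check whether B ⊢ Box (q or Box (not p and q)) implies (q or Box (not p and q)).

Tableau for the negation not (Box (q or Box (not p and q)) implies (q or Box (not p and q))):
1. not (Box (q or Box (not p and q)) implies (q or Box (not p and q))), u
2. Box (q or Box (not p and q)), u
3. not (q or Box (not p and q)), u
4. not q, u
5. not Box (not p and q), u
6. q or Box (not p and q), u
7. Box (not p and q), u
8. not p and q, u
9. not p, u
10. q, u
Accessibility: uRu
Branch closes: q and not q both at u.
All branches of the negation close; one closing branch shown above.

Valid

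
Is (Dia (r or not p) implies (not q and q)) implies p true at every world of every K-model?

Not valid

Tableau for the negation not ((Dia (r or not p) implies (not q and q)) implies p):
1. not ((Dia (r or not p) implies (not q and q)) implies p), w0
2. Dia (r or not p) implies (not q and q), w0   [neg-implies-rule on 1]
3. not p, w0   [neg-implies-rule on 1]
4. not Dia (r or not p), w0   [implies-rule on 2 (branches; this branch)]
The negation has an open branch (countermodel exists).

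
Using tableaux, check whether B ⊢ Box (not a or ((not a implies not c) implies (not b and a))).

Tableau for the negation not Box (not a or ((not a implies not c) implies (not b and a))):
1. not Box (not a or ((not a implies not c) implies (not b and a))), u
2. not (not a or ((not a implies not c) implies (not b and a))), v   [neg-Box-rule on 1: fresh world v, uRv]
3. a, v   [neg-or-rule on 2]
4. not ((not a implies not c) implies (not b and a)), v   [neg-or-rule on 2]
5. not a implies not c, v   [neg-implies-rule on 4]
6. not (not b and a), v   [neg-implies-rule on 4]
7. not c, v   [implies-rule on 5 (branches; this branch)]
8. b, v   [neg-and-rule on 6 (branches; this branch)]
Accessibility: uRu, uRv, vRu, vRv
The negation has an open branch (countermodel exists).

No, not valid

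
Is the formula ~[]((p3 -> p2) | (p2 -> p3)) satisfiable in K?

No, unsatisfiable

1. ~[]((p3 -> p2) | (p2 -> p3)), 0
2. ~((p3 -> p2) | (p2 -> p3)), 1
3. ~(p3 -> p2), 1
4. ~(p2 -> p3), 1
5. p3, 1
6. ~p2, 1
7. p2, 1
8. ~p3, 1
Accessibility: 0R1
Branch closes: p2 and ~p2 both at 1.
Every branch closes; the branch above is one of them.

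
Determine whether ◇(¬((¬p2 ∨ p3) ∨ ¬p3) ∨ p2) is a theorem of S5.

Invalid (countermodel exists)

Tableau for the negation ¬◇(¬((¬p2 ∨ p3) ∨ ¬p3) ∨ p2):
1. ¬◇(¬((¬p2 ∨ p3) ∨ ¬p3) ∨ p2), w0
2. ¬(¬((¬p2 ∨ p3) ∨ ¬p3) ∨ p2), w0   [¬◇-rule on 1 via w0Rw0]
3. (¬p2 ∨ p3) ∨ ¬p3, w0   [¬∨-rule on 2]
4. ¬p2, w0   [¬∨-rule on 2]
5. ¬p3, w0   [∨-rule on 3 (branches; this branch)]
Accessibility: w0Rw0
The negation has an open branch (countermodel exists).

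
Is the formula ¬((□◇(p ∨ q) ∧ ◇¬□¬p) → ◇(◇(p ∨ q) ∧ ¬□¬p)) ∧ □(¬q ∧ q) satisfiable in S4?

1. ¬((□◇(p ∨ q) ∧ ◇¬□¬p) → ◇(◇(p ∨ q) ∧ ¬□¬p)) ∧ □(¬q ∧ q), u
2. ¬((□◇(p ∨ q) ∧ ◇¬□¬p) → ◇(◇(p ∨ q) ∧ ¬□¬p)), u   [∧-rule on 1]
3. □(¬q ∧ q), u   [∧-rule on 1]
4. □◇(p ∨ q) ∧ ◇¬□¬p, u   [¬→-rule on 2]
5. ¬◇(◇(p ∨ q) ∧ ¬□¬p), u   [¬→-rule on 2]
6. □◇(p ∨ q), u   [∧-rule on 4]
7. ◇¬□¬p, u   [∧-rule on 4]
8. ¬q ∧ q, u   [□-rule on 3 via uRu]
9. ¬q, u   [∧-rule on 8]
10. q, u   [∧-rule on 8]
Accessibility: uRu
Branch closes: q and ¬q both at u.
All branches of the tableau close; one closing branch shown above.

Unsatisfiable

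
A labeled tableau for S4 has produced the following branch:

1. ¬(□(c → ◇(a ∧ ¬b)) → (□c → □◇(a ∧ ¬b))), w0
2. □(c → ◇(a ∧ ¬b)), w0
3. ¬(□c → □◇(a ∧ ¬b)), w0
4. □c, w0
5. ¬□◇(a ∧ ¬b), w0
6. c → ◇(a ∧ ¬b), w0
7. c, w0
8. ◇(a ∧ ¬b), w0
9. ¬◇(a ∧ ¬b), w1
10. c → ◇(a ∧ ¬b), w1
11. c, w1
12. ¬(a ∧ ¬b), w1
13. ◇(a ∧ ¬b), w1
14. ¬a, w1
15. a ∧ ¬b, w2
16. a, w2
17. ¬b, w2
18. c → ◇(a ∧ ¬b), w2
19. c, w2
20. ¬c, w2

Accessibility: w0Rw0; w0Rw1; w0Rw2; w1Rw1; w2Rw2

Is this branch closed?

Closed

Both c and ¬c appear at w2.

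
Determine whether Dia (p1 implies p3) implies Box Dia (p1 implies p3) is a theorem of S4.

Invalid (countermodel exists)

Tableau for the negation not (Dia (p1 implies p3) implies Box Dia (p1 implies p3)):
1. not (Dia (p1 implies p3) implies Box Dia (p1 implies p3)), 0
2. Dia (p1 implies p3), 0
3. not Box Dia (p1 implies p3), 0
4. p1 implies p3, 1
5. p3, 1
6. not Dia (p1 implies p3), 2
7. not (p1 implies p3), 2
8. p1, 2
9. not p3, 2
Accessibility: 0R0, 0R1, 0R2, 1R1, 2R2
The negation has an open branch (countermodel exists).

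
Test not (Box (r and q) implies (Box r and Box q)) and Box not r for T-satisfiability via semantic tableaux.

Unsatisfiable (every branch closes)

1. not (Box (r and q) implies (Box r and Box q)) and Box not r, w0
2. not (Box (r and q) implies (Box r and Box q)), w0
3. Box not r, w0
4. Box (r and q), w0
5. not (Box r and Box q), w0
6. not r, w0
7. r and q, w0
8. r, w0
9. q, w0
Accessibility: w0Rw0
Branch closes: r and not r both at w0.
Every branch closes; the branch above is one of them.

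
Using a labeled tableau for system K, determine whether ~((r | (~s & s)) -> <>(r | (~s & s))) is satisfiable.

Satisfiable

1. ~((r | (~s & s)) -> <>(r | (~s & s))), w0
2. r | (~s & s), w0   [~->-rule on 1]
3. ~<>(r | (~s & s)), w0   [~->-rule on 1]
4. r, w0   [|-rule on 2 (branches; this branch)]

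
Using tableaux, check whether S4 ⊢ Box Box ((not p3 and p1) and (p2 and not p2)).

Tableau for the negation not Box Box ((not p3 and p1) and (p2 and not p2)):
1. not Box Box ((not p3 and p1) and (p2 and not p2)), 0
2. not Box ((not p3 and p1) and (p2 and not p2)), 1
3. not ((not p3 and p1) and (p2 and not p2)), 2
4. not (p2 and not p2), 2
5. p2, 2
Accessibility: 0R0, 0R1, 0R2, 1R1, 1R2, 2R2
The negation has an open branch (countermodel exists).

Not valid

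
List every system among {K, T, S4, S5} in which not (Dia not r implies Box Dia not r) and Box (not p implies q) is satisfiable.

K, T, S4

S4-tableau for the formula:
1. not (Dia not r implies Box Dia not r) and Box (not p implies q), w0
2. not (Dia not r implies Box Dia not r), w0
3. Box (not p implies q), w0
4. Dia not r, w0
5. not Box Dia not r, w0
6. not p implies q, w0
7. q, w0
8. not r, w1
9. not p implies q, w1
10. q, w1
11. not Dia not r, w2
12. not p implies q, w2
13. r, w2
14. q, w2
Accessibility: w0Rw0, w0Rw1, w0Rw2, w1Rw1, w2Rw2
Complete open branch: satisfiable in S4, hence also in K, T (this S4-model is also a K-model and a T-model).
S5-tableau for the formula:
1. not (Dia not r implies Box Dia not r) and Box (not p implies q), w0
2. not (Dia not r implies Box Dia not r), w0
3. Box (not p implies q), w0
4. Dia not r, w0
5. not Box Dia not r, w0
6. not p implies q, w0
7. q, w0
8. not r, w1
9. not p implies q, w1
10. q, w1
11. not Dia not r, w2
12. not p implies q, w2
13. r, w0
14. r, w1
Accessibility: w0Rw0, w0Rw1, w0Rw2, w1Rw0, w1Rw1, w1Rw2, w2Rw0, w2Rw1, w2Rw2
Branch closes: r and not r both at w1.
Every branch closes (one shown): unsatisfiable in S5.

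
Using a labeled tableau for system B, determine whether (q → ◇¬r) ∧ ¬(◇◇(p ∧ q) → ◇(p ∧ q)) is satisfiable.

Satisfiable (open branch found)

1. (q → ◇¬r) ∧ ¬(◇◇(p ∧ q) → ◇(p ∧ q)), w0
2. q → ◇¬r, w0
3. ¬(◇◇(p ∧ q) → ◇(p ∧ q)), w0
4. ◇◇(p ∧ q), w0
5. ¬◇(p ∧ q), w0
6. ¬(p ∧ q), w0
7. ◇¬r, w0
8. ¬q, w0
9. ◇(p ∧ q), w1
10. ¬(p ∧ q), w1
11. ¬q, w1
12. ¬r, w2
13. ¬(p ∧ q), w2
14. ¬q, w2
15. p ∧ q, w3
16. p, w3
17. q, w3
Accessibility: w0Rw0, w0Rw1, w0Rw2, w1Rw0, w1Rw1, w1Rw3, w2Rw0, w2Rw2, w3Rw1, w3Rw3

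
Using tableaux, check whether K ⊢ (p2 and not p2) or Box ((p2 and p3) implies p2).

Valid in K

Tableau for the negation not ((p2 and not p2) or Box ((p2 and p3) implies p2)):
1. not ((p2 and not p2) or Box ((p2 and p3) implies p2)), 0
2. not (p2 and not p2), 0
3. not Box ((p2 and p3) implies p2), 0
4. p2, 0
5. not ((p2 and p3) implies p2), 1
6. p2 and p3, 1
7. not p2, 1
8. p2, 1
9. p3, 1
Accessibility: 0R1
Branch closes: p2 and not p2 both at 1.
All branches of the negation close; one closing branch shown above.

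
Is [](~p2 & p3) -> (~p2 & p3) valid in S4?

Valid in S4

Tableau for the negation ~([](~p2 & p3) -> (~p2 & p3)):
1. ~([](~p2 & p3) -> (~p2 & p3)), w0
2. [](~p2 & p3), w0
3. ~(~p2 & p3), w0
4. ~p2 & p3, w0
5. ~p2, w0
6. p3, w0
7. ~p3, w0
Accessibility: w0Rw0
Branch closes: p3 and ~p3 both at w0.
Every branch of the negation's tableau closes; the branch above is one of them.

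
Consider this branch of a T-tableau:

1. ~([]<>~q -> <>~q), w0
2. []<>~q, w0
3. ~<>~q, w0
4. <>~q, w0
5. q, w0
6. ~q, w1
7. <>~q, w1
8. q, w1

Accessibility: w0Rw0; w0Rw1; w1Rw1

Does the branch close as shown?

Both q and ~q appear at w1.

Closed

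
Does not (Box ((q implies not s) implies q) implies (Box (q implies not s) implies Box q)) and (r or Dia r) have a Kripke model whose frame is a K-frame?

1. not (Box ((q implies not s) implies q) implies (Box (q implies not s) implies Box q)) and (r or Dia r), 0
2. not (Box ((q implies not s) implies q) implies (Box (q implies not s) implies Box q)), 0
3. r or Dia r, 0
4. Box ((q implies not s) implies q), 0
5. not (Box (q implies not s) implies Box q), 0
6. Box (q implies not s), 0
7. not Box q, 0
8. Dia r, 0
9. not q, 1
10. (q implies not s) implies q, 1
11. q implies not s, 1
12. not (q implies not s), 1
13. q, 1
14. s, 1
Accessibility: 0R1
Branch closes: q and not q both at 1.
All branches of the tableau close; one closing branch shown above.

Unsatisfiable (every branch closes)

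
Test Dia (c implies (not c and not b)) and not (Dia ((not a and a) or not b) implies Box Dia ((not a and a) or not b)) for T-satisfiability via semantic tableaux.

Satisfiable (open branch found)

1. Dia (c implies (not c and not b)) and not (Dia ((not a and a) or not b) implies Box Dia ((not a and a) or not b)), 0
2. Dia (c implies (not c and not b)), 0
3. not (Dia ((not a and a) or not b) implies Box Dia ((not a and a) or not b)), 0
4. Dia ((not a and a) or not b), 0
5. not Box Dia ((not a and a) or not b), 0
6. c implies (not c and not b), 1
7. not c and not b, 1
8. not c, 1
9. not b, 1
10. (not a and a) or not b, 2
11. not b, 2
12. not Dia ((not a and a) or not b), 3
13. not ((not a and a) or not b), 3
14. not (not a and a), 3
15. b, 3
16. not a, 3
Accessibility: 0R0, 0R1, 0R2, 0R3, 1R1, 2R2, 3R3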